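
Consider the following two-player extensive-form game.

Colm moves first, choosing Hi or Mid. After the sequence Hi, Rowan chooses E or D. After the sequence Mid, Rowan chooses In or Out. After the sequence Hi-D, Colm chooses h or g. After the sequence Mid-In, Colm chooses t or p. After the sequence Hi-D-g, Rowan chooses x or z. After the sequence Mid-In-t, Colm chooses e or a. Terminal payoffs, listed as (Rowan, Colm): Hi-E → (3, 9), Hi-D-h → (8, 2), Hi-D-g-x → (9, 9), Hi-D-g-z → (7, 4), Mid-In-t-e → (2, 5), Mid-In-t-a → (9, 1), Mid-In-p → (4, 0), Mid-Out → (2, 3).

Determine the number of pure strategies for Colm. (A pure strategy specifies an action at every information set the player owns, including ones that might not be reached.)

16

Colm owns the root with actions {Hi, Mid} — two choices.
Colm owns the node after Hi-D with actions {h, g} — two choices.
Colm owns the node after Mid-In with actions {t, p} — two choices.
Colm owns the node after Mid-In-t with actions {e, a} — two choices.
A pure strategy fixes one action at each information set independently, so the count is the product 2 × 2 × 2 × 2 = 16.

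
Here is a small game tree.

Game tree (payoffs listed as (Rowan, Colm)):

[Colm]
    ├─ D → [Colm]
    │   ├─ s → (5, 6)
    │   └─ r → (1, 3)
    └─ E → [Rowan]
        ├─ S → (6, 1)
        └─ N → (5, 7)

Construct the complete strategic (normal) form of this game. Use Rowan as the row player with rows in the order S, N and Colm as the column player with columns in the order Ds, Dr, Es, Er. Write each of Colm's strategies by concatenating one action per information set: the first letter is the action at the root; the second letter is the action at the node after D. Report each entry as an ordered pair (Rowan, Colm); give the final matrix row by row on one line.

S: (5,6) (1,3) (6,1) (6,1) | N: (5,6) (1,3) (5,7) (5,7)

           Ds       Dr       Es       Er
   S    (5,6)    (1,3)    (6,1)    (6,1)
   N    (5,6)    (1,3)    (5,7)    (5,7)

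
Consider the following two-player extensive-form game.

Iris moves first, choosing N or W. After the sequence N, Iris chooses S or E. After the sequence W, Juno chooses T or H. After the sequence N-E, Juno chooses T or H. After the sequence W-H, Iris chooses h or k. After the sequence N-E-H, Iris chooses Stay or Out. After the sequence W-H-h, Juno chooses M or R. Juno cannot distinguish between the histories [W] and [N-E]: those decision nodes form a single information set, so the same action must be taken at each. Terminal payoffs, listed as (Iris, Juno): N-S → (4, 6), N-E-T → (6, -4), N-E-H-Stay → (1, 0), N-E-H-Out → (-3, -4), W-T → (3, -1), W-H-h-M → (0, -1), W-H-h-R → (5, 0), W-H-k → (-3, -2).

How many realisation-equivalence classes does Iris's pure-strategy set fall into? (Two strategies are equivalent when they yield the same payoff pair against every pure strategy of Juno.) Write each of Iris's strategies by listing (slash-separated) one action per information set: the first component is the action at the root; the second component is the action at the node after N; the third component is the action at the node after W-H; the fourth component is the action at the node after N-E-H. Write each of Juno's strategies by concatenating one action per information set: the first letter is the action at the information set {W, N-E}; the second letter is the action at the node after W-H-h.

Iris has 16 pure strategies: N/S/h/Stay, N/S/h/Out, N/S/k/Stay, N/S/k/Out, N/E/h/Stay, N/E/h/Out, N/E/k/Stay, N/E/k/Out, W/S/h/Stay, W/S/h/Out, W/S/k/Stay, W/S/k/Out, W/E/h/Stay, W/E/h/Out, W/E/k/Stay, W/E/k/Out. Columns: TM, TR, HM, HR.
{N/S/h/Stay, N/S/h/Out, N/S/k/Stay, N/S/k/Out} → row (4,6) (4,6) (4,6) (4,6)
{N/E/h/Stay, N/E/k/Stay} → row (6,-4) (6,-4) (1,0) (1,0)
{N/E/h/Out, N/E/k/Out} → row (6,-4) (6,-4) (-3,-4) (-3,-4)
{W/S/h/Stay, W/S/h/Out, W/E/h/Stay, W/E/h/Out} → row (3,-1) (3,-1) (0,-1) (5,0)
{W/S/k/Stay, W/S/k/Out, W/E/k/Stay, W/E/k/Out} → row (3,-1) (3,-1) (-3,-2) (-3,-2)
That's 5 distinct rows out of 16 strategies.

5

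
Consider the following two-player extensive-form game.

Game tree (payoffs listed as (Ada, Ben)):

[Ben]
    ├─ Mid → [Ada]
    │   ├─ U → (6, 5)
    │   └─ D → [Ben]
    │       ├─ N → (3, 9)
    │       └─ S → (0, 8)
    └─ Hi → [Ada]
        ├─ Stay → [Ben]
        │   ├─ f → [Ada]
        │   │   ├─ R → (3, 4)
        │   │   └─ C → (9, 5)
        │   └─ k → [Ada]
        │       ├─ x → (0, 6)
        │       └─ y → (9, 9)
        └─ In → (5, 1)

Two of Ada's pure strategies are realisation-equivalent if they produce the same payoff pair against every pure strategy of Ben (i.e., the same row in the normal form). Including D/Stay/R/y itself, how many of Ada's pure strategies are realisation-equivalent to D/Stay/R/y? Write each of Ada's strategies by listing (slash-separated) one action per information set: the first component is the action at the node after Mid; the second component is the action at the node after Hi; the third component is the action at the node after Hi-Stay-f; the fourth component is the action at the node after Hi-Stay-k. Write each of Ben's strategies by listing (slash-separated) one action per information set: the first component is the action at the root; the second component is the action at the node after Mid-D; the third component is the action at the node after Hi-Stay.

1

Row for D/Stay/R/y (columns Mid/N/f, Mid/N/k, Mid/S/f, Mid/S/k, Hi/N/f, Hi/N/k, Hi/S/f, Hi/S/k): (3,9) (3,9) (0,8) (0,8) (3,4) (9,9) (3,4) (9,9).
Every one of Ada's information sets is on the play path for some reply by Ben when Ada follows D/Stay/R/y.
Changing the action at any of them therefore changes at least one column, so only D/Stay/R/y itself gives this row.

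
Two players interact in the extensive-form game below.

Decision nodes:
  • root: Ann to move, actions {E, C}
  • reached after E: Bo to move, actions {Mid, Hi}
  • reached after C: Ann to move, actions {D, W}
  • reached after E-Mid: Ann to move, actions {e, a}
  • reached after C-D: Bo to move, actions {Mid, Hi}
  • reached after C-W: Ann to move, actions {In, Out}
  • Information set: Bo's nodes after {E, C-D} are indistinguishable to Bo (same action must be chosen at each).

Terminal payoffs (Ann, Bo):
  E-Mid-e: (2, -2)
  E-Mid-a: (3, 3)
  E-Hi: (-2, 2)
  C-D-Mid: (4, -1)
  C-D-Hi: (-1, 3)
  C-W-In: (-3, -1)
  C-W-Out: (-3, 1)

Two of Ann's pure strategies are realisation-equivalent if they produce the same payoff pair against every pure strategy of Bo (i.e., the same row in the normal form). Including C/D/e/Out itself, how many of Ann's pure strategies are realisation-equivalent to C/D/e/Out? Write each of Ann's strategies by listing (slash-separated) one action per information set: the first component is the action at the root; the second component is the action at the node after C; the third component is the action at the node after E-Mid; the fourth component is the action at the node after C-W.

4

Row for C/D/e/Out (columns Mid, Hi): (4,-1) (-1,3).
Under C/D/e/Out, Ann's choice at the node after E-Mid and at the node after C-W can never be reached regardless of what Bo does, so varying those choices leaves every outcome unchanged.
Holding the reachable choices fixed and varying the unreachable ones freely already gives 2 × 2 = 4 equivalent strategies.
No other strategy reproduces this row, so those 4 are the full class: C/D/e/In, C/D/e/Out, C/D/a/In, C/D/a/Out.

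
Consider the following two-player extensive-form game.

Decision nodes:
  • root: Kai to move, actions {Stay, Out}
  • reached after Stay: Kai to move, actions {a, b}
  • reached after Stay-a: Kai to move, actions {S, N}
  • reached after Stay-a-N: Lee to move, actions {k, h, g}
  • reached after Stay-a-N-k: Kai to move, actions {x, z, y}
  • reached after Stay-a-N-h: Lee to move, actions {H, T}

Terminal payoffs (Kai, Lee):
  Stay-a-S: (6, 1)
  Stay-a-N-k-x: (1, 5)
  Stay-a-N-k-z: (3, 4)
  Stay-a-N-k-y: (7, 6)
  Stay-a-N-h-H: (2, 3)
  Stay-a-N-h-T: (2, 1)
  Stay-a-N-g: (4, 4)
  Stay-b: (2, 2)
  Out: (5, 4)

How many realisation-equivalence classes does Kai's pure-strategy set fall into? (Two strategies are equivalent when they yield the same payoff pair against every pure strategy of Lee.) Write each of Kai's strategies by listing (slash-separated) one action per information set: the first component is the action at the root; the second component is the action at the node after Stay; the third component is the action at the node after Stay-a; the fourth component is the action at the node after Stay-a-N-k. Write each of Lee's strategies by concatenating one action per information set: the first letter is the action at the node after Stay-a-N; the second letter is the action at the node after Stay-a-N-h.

Kai has 24 pure strategies: Stay/a/S/x, Stay/a/S/z, Stay/a/S/y, Stay/a/N/x, Stay/a/N/z, Stay/a/N/y, Stay/b/S/x, Stay/b/S/z, Stay/b/S/y, Stay/b/N/x, Stay/b/N/z, Stay/b/N/y, Out/a/S/x, Out/a/S/z, Out/a/S/y, Out/a/N/x, Out/a/N/z, Out/a/N/y, Out/b/S/x, Out/b/S/z, Out/b/S/y, Out/b/N/x, Out/b/N/z, Out/b/N/y. Columns: kH, kT, hH, hT, gH, gT.
{Stay/a/S/x, Stay/a/S/z, Stay/a/S/y} → row (6,1) (6,1) (6,1) (6,1) (6,1) (6,1)
{Stay/a/N/x} → row (1,5) (1,5) (2,3) (2,1) (4,4) (4,4)
{Stay/a/N/z} → row (3,4) (3,4) (2,3) (2,1) (4,4) (4,4)
{Stay/a/N/y} → row (7,6) (7,6) (2,3) (2,1) (4,4) (4,4)
{Stay/b/S/x, Stay/b/S/z, Stay/b/S/y, Stay/b/N/x, Stay/b/N/z, Stay/b/N/y} → row (2,2) (2,2) (2,2) (2,2) (2,2) (2,2)
{Out/a/S/x, Out/a/S/z, Out/a/S/y, Out/a/N/x, Out/a/N/z, Out/a/N/y, Out/b/S/x, Out/b/S/z, Out/b/S/y, Out/b/N/x, Out/b/N/z, Out/b/N/y} → row (5,4) (5,4) (5,4) (5,4) (5,4) (5,4)
That's 6 distinct rows out of 24 strategies.

6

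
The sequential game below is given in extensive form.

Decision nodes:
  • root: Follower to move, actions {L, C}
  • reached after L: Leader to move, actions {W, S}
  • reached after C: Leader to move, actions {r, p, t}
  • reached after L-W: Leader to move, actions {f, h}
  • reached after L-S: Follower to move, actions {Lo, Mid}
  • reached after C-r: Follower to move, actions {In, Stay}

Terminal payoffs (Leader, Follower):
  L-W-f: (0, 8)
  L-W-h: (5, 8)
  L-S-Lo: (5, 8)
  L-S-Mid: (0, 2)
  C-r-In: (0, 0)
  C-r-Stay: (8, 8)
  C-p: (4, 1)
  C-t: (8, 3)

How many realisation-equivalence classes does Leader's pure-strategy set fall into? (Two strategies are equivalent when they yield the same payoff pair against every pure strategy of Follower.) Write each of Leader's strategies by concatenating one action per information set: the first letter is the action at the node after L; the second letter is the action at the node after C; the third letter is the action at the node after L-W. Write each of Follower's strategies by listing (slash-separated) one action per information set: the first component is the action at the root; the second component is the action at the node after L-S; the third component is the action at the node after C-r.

9

Leader has 12 pure strategies: Wrf, Wrh, Wpf, Wph, Wtf, Wth, Srf, Srh, Spf, Sph, Stf, Sth. Columns: L/Lo/In, L/Lo/Stay, L/Mid/In, L/Mid/Stay, C/Lo/In, C/Lo/Stay, C/Mid/In, C/Mid/Stay.
{Wrf} → row (0,8) (0,8) (0,8) (0,8) (0,0) (8,8) (0,0) (8,8)
{Wrh} → row (5,8) (5,8) (5,8) (5,8) (0,0) (8,8) (0,0) (8,8)
{Wpf} → row (0,8) (0,8) (0,8) (0,8) (4,1) (4,1) (4,1) (4,1)
{Wph} → row (5,8) (5,8) (5,8) (5,8) (4,1) (4,1) (4,1) (4,1)
{Wtf} → row (0,8) (0,8) (0,8) (0,8) (8,3) (8,3) (8,3) (8,3)
{Wth} → row (5,8) (5,8) (5,8) (5,8) (8,3) (8,3) (8,3) (8,3)
{Srf, Srh} → row (5,8) (5,8) (0,2) (0,2) (0,0) (8,8) (0,0) (8,8)
{Spf, Sph} → row (5,8) (5,8) (0,2) (0,2) (4,1) (4,1) (4,1) (4,1)
{Stf, Sth} → row (5,8) (5,8) (0,2) (0,2) (8,3) (8,3) (8,3) (8,3)
That's 9 distinct rows out of 12 strategies.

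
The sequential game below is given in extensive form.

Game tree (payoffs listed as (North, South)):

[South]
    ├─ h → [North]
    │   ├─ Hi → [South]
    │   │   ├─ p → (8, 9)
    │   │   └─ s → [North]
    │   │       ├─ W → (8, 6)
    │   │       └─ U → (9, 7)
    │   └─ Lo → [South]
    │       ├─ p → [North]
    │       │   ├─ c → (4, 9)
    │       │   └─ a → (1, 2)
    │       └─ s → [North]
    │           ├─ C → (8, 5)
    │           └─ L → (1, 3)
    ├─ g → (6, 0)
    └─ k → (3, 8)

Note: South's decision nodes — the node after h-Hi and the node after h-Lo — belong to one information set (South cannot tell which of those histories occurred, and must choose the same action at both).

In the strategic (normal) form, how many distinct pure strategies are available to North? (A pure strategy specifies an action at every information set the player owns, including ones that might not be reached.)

16

North owns the node after h with actions {Hi, Lo} — two choices.
North owns the node after h-Hi-s with actions {W, U} — two choices.
North owns the node after h-Lo-p with actions {c, a} — two choices.
North owns the node after h-Lo-s with actions {C, L} — two choices.
A pure strategy fixes one action at each information set independently, so the count is the product 2 × 2 × 2 × 2 = 16.
(For reference, South has 6 pure strategies, giving a 16×6 normal-form matrix.)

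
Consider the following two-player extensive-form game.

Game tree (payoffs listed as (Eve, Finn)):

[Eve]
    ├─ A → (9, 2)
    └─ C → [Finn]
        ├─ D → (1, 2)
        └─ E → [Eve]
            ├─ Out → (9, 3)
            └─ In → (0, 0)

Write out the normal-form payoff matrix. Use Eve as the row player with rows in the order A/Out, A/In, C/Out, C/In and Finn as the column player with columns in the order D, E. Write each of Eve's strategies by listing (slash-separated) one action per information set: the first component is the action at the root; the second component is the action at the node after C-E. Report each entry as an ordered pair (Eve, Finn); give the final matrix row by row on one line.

A/Out: (9,2) (9,2) | A/In: (9,2) (9,2) | C/Out: (1,2) (9,3) | C/In: (1,2) (0,0)

Row A/Out: D→(9,2), E→(9,2)
Row A/In: D→(9,2), E→(9,2)
Row C/Out: D→(1,2), E→(9,3)
Row C/In: D→(1,2), E→(0,0)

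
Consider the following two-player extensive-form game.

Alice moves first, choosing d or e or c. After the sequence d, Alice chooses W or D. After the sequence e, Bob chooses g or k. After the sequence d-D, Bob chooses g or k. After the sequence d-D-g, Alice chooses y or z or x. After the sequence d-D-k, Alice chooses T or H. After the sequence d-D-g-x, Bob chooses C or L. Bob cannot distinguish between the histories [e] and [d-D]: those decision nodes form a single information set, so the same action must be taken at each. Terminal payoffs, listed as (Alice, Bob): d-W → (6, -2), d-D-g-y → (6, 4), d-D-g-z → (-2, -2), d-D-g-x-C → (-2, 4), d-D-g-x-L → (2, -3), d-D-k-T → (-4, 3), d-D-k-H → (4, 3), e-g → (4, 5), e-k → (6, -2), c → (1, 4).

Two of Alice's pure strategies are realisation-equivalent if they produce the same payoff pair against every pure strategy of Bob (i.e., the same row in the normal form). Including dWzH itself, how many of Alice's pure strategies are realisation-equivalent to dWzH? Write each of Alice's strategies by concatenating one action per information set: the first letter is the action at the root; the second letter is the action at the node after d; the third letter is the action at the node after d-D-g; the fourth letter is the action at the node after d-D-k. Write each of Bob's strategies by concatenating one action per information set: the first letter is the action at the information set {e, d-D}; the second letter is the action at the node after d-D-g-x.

Row for dWzH (columns gC, gL, kC, kL): (6,-2) (6,-2) (6,-2) (6,-2).
Under dWzH, Alice's choice at the node after d-D-g and at the node after d-D-k can never be reached regardless of what Bob does, so varying those choices leaves every outcome unchanged.
Holding the reachable choices fixed and varying the unreachable ones freely already gives 3 × 2 = 6 equivalent strategies.
No other strategy reproduces this row, so those 6 are the full class: dWyT, dWyH, dWzT, dWzH, dWxT, dWxH.

6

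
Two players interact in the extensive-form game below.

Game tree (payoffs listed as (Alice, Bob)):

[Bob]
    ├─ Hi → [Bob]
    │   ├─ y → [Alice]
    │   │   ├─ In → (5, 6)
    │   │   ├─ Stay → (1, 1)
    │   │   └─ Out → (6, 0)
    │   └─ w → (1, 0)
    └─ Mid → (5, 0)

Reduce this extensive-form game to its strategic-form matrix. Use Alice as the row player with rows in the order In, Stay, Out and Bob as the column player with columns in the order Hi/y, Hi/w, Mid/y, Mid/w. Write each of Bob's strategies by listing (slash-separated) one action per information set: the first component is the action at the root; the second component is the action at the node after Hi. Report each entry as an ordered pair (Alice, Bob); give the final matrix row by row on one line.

Row In: Hi/y→(5,6), Hi/w→(1,0), Mid/y→(5,0), Mid/w→(5,0)
Row Stay: Hi/y→(1,1), Hi/w→(1,0), Mid/y→(5,0), Mid/w→(5,0)
Row Out: Hi/y→(6,0), Hi/w→(1,0), Mid/y→(5,0), Mid/w→(5,0)

In: (5,6) (1,0) (5,0) (5,0) | Stay: (1,1) (1,0) (5,0) (5,0) | Out: (6,0) (1,0) (5,0) (5,0)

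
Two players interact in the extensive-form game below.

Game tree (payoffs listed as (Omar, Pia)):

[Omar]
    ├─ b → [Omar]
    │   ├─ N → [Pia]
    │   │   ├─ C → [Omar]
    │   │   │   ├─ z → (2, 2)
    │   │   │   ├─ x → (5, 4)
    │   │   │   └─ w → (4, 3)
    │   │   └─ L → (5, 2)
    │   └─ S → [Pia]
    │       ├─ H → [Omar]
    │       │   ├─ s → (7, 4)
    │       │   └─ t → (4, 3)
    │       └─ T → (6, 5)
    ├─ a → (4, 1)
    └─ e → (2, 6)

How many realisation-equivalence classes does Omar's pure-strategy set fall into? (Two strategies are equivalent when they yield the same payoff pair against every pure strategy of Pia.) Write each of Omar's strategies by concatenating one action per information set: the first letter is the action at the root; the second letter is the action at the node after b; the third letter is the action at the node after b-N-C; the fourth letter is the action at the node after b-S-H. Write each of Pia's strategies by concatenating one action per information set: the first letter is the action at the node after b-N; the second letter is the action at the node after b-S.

7

Omar has 36 pure strategies: bNzs, bNzt, bNxs, bNxt, bNws, bNwt, bSzs, bSzt, bSxs, bSxt, bSws, bSwt, aNzs, aNzt, aNxs, aNxt, aNws, aNwt, aSzs, aSzt, aSxs, aSxt, aSws, aSwt, eNzs, eNzt, eNxs, eNxt, eNws, eNwt, eSzs, eSzt, eSxs, eSxt, eSws, eSwt. Columns: CH, CT, LH, LT.
{bNzs, bNzt} → row (2,2) (2,2) (5,2) (5,2)
{bNxs, bNxt} → row (5,4) (5,4) (5,2) (5,2)
{bNws, bNwt} → row (4,3) (4,3) (5,2) (5,2)
{bSzs, bSxs, bSws} → row (7,4) (6,5) (7,4) (6,5)
{bSzt, bSxt, bSwt} → row (4,3) (6,5) (4,3) (6,5)
{aNzs, aNzt, aNxs, aNxt, aNws, aNwt, aSzs, aSzt, aSxs, aSxt, aSws, aSwt} → row (4,1) (4,1) (4,1) (4,1)
{eNzs, eNzt, eNxs, eNxt, eNws, eNwt, eSzs, eSzt, eSxs, eSxt, eSws, eSwt} → row (2,6) (2,6) (2,6) (2,6)
That's 7 distinct rows out of 36 strategies.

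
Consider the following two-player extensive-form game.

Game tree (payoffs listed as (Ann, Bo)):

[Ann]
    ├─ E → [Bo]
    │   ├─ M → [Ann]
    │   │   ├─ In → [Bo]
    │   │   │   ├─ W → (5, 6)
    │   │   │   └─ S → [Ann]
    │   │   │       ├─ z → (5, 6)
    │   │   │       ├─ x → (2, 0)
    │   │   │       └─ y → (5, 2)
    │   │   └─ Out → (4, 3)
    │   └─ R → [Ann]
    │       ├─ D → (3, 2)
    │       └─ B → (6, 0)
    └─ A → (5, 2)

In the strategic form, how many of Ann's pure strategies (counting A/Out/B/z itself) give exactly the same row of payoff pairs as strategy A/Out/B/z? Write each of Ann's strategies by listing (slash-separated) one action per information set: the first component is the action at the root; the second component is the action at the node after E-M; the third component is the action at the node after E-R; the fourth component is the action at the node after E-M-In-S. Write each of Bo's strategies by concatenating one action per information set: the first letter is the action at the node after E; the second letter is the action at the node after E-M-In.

Row for A/Out/B/z (columns MW, MS, RW, RS): (5,2) (5,2) (5,2) (5,2).
Under A/Out/B/z, Ann's choice at the node after E-M and at the node after E-R and at the node after E-M-In-S can never be reached regardless of what Bo does, so varying those choices leaves every outcome unchanged.
Holding the reachable choices fixed and varying the unreachable ones freely already gives 2 × 2 × 3 = 12 equivalent strategies.
No other strategy reproduces this row, so those 12 are the full class: A/In/D/z, A/In/D/x, A/In/D/y, A/In/B/z, A/In/B/x, A/In/B/y, A/Out/D/z, A/Out/D/x, A/Out/D/y, A/Out/B/z, A/Out/B/x, A/Out/B/y.

12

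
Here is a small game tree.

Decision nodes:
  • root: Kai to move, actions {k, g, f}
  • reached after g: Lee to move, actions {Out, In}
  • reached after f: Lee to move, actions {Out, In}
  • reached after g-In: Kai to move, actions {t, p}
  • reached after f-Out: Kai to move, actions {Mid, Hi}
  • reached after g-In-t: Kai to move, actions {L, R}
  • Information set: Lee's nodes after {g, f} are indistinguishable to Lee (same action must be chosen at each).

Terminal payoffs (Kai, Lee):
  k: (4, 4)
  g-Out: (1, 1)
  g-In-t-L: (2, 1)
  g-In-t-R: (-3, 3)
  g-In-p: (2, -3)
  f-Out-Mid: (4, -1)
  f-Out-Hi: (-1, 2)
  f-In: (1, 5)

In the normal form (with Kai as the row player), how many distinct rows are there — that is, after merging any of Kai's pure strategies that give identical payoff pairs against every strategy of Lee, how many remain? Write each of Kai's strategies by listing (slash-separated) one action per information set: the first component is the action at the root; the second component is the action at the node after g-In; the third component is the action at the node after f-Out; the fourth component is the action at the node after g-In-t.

Kai has 24 pure strategies: k/t/Mid/L, k/t/Mid/R, k/t/Hi/L, k/t/Hi/R, k/p/Mid/L, k/p/Mid/R, k/p/Hi/L, k/p/Hi/R, g/t/Mid/L, g/t/Mid/R, g/t/Hi/L, g/t/Hi/R, g/p/Mid/L, g/p/Mid/R, g/p/Hi/L, g/p/Hi/R, f/t/Mid/L, f/t/Mid/R, f/t/Hi/L, f/t/Hi/R, f/p/Mid/L, f/p/Mid/R, f/p/Hi/L, f/p/Hi/R. Columns: Out, In.
{k/t/Mid/L, k/t/Mid/R, k/t/Hi/L, k/t/Hi/R, k/p/Mid/L, k/p/Mid/R, k/p/Hi/L, k/p/Hi/R} → row (4,4) (4,4)
{g/t/Mid/L, g/t/Hi/L} → row (1,1) (2,1)
{g/t/Mid/R, g/t/Hi/R} → row (1,1) (-3,3)
{g/p/Mid/L, g/p/Mid/R, g/p/Hi/L, g/p/Hi/R} → row (1,1) (2,-3)
{f/t/Mid/L, f/t/Mid/R, f/p/Mid/L, f/p/Mid/R} → row (4,-1) (1,5)
{f/t/Hi/L, f/t/Hi/R, f/p/Hi/L, f/p/Hi/R} → row (-1,2) (1,5)
That's 6 distinct rows out of 24 strategies.

6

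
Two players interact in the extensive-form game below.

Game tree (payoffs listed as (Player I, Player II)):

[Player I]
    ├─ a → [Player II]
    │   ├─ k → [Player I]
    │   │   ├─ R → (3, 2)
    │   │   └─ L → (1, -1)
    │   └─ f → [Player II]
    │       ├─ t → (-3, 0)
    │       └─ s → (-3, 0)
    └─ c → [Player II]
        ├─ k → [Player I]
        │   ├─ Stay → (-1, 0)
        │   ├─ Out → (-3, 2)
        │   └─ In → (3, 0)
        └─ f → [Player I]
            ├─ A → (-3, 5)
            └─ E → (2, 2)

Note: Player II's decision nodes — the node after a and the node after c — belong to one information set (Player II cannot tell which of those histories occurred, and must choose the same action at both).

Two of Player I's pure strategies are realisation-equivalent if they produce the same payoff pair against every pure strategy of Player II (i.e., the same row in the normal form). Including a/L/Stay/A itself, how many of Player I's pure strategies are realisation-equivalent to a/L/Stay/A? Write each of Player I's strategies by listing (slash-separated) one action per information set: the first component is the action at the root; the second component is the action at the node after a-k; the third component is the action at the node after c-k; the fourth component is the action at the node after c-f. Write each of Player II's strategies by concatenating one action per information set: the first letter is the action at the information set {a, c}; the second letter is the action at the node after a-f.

Row for a/L/Stay/A (columns kt, ks, ft, fs): (1,-1) (1,-1) (-3,0) (-3,0).
Under a/L/Stay/A, Player I's choice at the node after c-k and at the node after c-f can never be reached regardless of what Player II does, so varying those choices leaves every outcome unchanged.
Holding the reachable choices fixed and varying the unreachable ones freely already gives 3 × 2 = 6 equivalent strategies.
No other strategy reproduces this row, so those 6 are the full class: a/L/Stay/A, a/L/Stay/E, a/L/Out/A, a/L/Out/E, a/L/In/A, a/L/In/E.

6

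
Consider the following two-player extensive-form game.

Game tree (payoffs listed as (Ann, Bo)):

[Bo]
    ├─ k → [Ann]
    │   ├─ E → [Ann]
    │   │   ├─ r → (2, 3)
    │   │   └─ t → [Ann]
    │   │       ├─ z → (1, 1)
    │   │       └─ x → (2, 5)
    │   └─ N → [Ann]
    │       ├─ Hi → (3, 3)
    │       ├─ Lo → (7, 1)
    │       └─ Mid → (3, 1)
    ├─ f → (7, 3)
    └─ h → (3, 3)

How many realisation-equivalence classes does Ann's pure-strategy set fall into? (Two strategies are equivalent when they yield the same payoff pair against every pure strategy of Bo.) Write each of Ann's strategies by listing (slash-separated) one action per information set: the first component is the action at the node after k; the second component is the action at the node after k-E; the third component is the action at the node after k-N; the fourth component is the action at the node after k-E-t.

6

Ann has 24 pure strategies: E/r/Hi/z, E/r/Hi/x, E/r/Lo/z, E/r/Lo/x, E/r/Mid/z, E/r/Mid/x, E/t/Hi/z, E/t/Hi/x, E/t/Lo/z, E/t/Lo/x, E/t/Mid/z, E/t/Mid/x, N/r/Hi/z, N/r/Hi/x, N/r/Lo/z, N/r/Lo/x, N/r/Mid/z, N/r/Mid/x, N/t/Hi/z, N/t/Hi/x, N/t/Lo/z, N/t/Lo/x, N/t/Mid/z, N/t/Mid/x. Columns: k, f, h.
{E/r/Hi/z, E/r/Hi/x, E/r/Lo/z, E/r/Lo/x, E/r/Mid/z, E/r/Mid/x} → row (2,3) (7,3) (3,3)
{E/t/Hi/z, E/t/Lo/z, E/t/Mid/z} → row (1,1) (7,3) (3,3)
{E/t/Hi/x, E/t/Lo/x, E/t/Mid/x} → row (2,5) (7,3) (3,3)
{N/r/Hi/z, N/r/Hi/x, N/t/Hi/z, N/t/Hi/x} → row (3,3) (7,3) (3,3)
{N/r/Lo/z, N/r/Lo/x, N/t/Lo/z, N/t/Lo/x} → row (7,1) (7,3) (3,3)
{N/r/Mid/z, N/r/Mid/x, N/t/Mid/z, N/t/Mid/x} → row (3,1) (7,3) (3,3)
That's 6 distinct rows out of 24 strategies.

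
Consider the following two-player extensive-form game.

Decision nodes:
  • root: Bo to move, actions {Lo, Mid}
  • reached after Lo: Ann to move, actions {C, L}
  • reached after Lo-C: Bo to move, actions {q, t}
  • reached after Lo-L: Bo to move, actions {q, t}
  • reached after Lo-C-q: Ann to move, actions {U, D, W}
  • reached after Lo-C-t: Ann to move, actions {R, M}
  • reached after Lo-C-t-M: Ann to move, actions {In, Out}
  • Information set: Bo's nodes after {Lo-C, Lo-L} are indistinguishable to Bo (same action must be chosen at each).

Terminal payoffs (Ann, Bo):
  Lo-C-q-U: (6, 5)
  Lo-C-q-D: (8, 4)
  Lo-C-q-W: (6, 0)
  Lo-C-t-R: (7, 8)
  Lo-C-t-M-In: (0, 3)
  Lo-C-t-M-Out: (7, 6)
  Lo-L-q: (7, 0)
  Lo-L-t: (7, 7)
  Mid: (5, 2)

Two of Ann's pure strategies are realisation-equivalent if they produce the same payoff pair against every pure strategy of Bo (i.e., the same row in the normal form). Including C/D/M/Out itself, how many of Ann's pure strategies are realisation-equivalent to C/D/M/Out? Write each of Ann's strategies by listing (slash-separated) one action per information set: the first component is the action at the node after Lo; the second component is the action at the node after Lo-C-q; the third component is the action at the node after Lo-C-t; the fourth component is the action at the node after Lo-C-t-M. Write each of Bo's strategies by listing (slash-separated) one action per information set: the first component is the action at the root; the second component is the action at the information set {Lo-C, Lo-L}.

Row for C/D/M/Out (columns Lo/q, Lo/t, Mid/q, Mid/t): (8,4) (7,6) (5,2) (5,2).
Every one of Ann's information sets is on the play path for some reply by Bo when Ann follows C/D/M/Out.
Changing the action at any of them therefore changes at least one column, so only C/D/M/Out itself gives this row.

1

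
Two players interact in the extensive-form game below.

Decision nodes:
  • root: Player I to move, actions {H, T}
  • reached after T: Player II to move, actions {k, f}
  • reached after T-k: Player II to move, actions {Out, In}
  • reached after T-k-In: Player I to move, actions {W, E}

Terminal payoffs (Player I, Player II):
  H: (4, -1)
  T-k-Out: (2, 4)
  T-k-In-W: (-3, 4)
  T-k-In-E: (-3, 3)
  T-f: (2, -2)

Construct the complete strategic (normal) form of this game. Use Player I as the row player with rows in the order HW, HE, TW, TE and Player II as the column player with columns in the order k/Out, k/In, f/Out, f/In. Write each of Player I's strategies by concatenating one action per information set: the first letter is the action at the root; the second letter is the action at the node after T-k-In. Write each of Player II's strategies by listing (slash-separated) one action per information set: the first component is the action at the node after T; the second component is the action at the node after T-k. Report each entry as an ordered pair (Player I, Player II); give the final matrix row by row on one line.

Row HW: k/Out→(4,-1), k/In→(4,-1), f/Out→(4,-1), f/In→(4,-1)
Row HE: k/Out→(4,-1), k/In→(4,-1), f/Out→(4,-1), f/In→(4,-1)
Row TW: k/Out→(2,4), k/In→(-3,4), f/Out→(2,-2), f/In→(2,-2)
Row TE: k/Out→(2,4), k/In→(-3,3), f/Out→(2,-2), f/In→(2,-2)

HW: (4,-1) (4,-1) (4,-1) (4,-1) | HE: (4,-1) (4,-1) (4,-1) (4,-1) | TW: (2,4) (-3,4) (2,-2) (2,-2) | TE: (2,4) (-3,3) (2,-2) (2,-2)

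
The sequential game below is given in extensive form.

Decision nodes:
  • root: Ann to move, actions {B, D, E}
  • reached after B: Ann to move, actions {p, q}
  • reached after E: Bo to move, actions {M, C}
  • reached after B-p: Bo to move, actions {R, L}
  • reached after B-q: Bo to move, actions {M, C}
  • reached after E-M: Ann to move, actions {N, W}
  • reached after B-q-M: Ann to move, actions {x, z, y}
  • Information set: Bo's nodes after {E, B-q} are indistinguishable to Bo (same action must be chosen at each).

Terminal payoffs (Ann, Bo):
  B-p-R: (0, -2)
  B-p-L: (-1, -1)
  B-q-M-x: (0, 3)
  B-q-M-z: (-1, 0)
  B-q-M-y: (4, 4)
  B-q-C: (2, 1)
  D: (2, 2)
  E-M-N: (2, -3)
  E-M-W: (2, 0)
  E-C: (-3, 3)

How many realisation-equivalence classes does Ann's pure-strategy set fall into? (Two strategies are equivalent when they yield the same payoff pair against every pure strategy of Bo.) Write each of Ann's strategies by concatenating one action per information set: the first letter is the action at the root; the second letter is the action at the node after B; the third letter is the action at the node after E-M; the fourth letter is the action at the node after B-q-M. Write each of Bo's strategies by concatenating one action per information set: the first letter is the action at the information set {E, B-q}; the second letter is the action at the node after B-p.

7

Ann has 36 pure strategies: BpNx, BpNz, BpNy, BpWx, BpWz, BpWy, BqNx, BqNz, BqNy, BqWx, BqWz, BqWy, DpNx, DpNz, DpNy, DpWx, DpWz, DpWy, DqNx, DqNz, DqNy, DqWx, DqWz, DqWy, EpNx, EpNz, EpNy, EpWx, EpWz, EpWy, EqNx, EqNz, EqNy, EqWx, EqWz, EqWy. Columns: MR, ML, CR, CL.
{BpNx, BpNz, BpNy, BpWx, BpWz, BpWy} → row (0,-2) (-1,-1) (0,-2) (-1,-1)
{BqNx, BqWx} → row (0,3) (0,3) (2,1) (2,1)
{BqNz, BqWz} → row (-1,0) (-1,0) (2,1) (2,1)
{BqNy, BqWy} → row (4,4) (4,4) (2,1) (2,1)
{DpNx, DpNz, DpNy, DpWx, DpWz, DpWy, DqNx, DqNz, DqNy, DqWx, DqWz, DqWy} → row (2,2) (2,2) (2,2) (2,2)
{EpNx, EpNz, EpNy, EqNx, EqNz, EqNy} → row (2,-3) (2,-3) (-3,3) (-3,3)
{EpWx, EpWz, EpWy, EqWx, EqWz, EqWy} → row (2,0) (2,0) (-3,3) (-3,3)
That's 7 distinct rows out of 36 strategies.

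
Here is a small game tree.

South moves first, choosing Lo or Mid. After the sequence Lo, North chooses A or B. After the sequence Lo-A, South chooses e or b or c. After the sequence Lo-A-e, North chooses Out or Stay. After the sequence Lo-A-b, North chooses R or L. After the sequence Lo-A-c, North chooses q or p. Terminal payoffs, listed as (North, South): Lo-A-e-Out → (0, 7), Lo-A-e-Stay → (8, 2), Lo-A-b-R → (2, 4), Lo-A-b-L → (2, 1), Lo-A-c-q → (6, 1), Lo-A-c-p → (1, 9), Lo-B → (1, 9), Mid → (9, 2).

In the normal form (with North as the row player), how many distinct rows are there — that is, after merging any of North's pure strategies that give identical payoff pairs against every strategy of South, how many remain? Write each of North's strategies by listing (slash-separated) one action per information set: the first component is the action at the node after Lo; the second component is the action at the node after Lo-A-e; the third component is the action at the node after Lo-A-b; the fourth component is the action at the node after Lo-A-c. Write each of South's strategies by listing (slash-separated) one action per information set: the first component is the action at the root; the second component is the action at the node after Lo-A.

9

North has 16 pure strategies: A/Out/R/q, A/Out/R/p, A/Out/L/q, A/Out/L/p, A/Stay/R/q, A/Stay/R/p, A/Stay/L/q, A/Stay/L/p, B/Out/R/q, B/Out/R/p, B/Out/L/q, B/Out/L/p, B/Stay/R/q, B/Stay/R/p, B/Stay/L/q, B/Stay/L/p. Columns: Lo/e, Lo/b, Lo/c, Mid/e, Mid/b, Mid/c.
{A/Out/R/q} → row (0,7) (2,4) (6,1) (9,2) (9,2) (9,2)
{A/Out/R/p} → row (0,7) (2,4) (1,9) (9,2) (9,2) (9,2)
{A/Out/L/q} → row (0,7) (2,1) (6,1) (9,2) (9,2) (9,2)
{A/Out/L/p} → row (0,7) (2,1) (1,9) (9,2) (9,2) (9,2)
{A/Stay/R/q} → row (8,2) (2,4) (6,1) (9,2) (9,2) (9,2)
{A/Stay/R/p} → row (8,2) (2,4) (1,9) (9,2) (9,2) (9,2)
{A/Stay/L/q} → row (8,2) (2,1) (6,1) (9,2) (9,2) (9,2)
{A/Stay/L/p} → row (8,2) (2,1) (1,9) (9,2) (9,2) (9,2)
{B/Out/R/q, B/Out/R/p, B/Out/L/q, B/Out/L/p, B/Stay/R/q, B/Stay/R/p, B/Stay/L/q, B/Stay/L/p} → row (1,9) (1,9) (1,9) (9,2) (9,2) (9,2)
That's 9 distinct rows out of 16 strategies.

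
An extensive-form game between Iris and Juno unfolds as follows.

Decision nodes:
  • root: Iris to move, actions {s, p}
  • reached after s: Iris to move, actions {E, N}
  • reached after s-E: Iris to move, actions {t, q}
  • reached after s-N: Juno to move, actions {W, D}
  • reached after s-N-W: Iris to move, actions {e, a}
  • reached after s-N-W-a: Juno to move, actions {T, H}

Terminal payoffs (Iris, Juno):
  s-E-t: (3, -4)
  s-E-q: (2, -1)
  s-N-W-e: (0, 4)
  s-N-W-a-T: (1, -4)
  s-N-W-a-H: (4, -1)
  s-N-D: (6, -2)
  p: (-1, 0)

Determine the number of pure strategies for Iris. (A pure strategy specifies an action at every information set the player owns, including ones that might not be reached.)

Iris owns the root with actions {s, p} — two choices.
Iris owns the node after s with actions {E, N} — two choices.
Iris owns the node after s-E with actions {t, q} — two choices.
Iris owns the node after s-N-W with actions {e, a} — two choices.
A pure strategy fixes one action at each information set independently, so the count is the product 2 × 2 × 2 × 2 = 16.

16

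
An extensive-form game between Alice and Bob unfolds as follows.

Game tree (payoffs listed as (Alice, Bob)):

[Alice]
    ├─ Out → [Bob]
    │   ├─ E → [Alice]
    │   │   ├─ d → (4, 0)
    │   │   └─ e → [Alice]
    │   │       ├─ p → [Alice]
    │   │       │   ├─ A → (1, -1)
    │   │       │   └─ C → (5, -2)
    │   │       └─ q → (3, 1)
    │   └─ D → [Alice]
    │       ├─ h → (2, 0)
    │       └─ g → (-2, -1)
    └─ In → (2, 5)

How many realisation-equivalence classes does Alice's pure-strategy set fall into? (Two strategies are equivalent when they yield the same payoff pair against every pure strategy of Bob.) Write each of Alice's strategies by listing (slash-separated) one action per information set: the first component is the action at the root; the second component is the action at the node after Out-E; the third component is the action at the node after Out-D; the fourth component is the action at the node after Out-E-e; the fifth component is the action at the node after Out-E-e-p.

9

Alice has 32 pure strategies: Out/d/h/p/A, Out/d/h/p/C, Out/d/h/q/A, Out/d/h/q/C, Out/d/g/p/A, Out/d/g/p/C, Out/d/g/q/A, Out/d/g/q/C, Out/e/h/p/A, Out/e/h/p/C, Out/e/h/q/A, Out/e/h/q/C, Out/e/g/p/A, Out/e/g/p/C, Out/e/g/q/A, Out/e/g/q/C, In/d/h/p/A, In/d/h/p/C, In/d/h/q/A, In/d/h/q/C, In/d/g/p/A, In/d/g/p/C, In/d/g/q/A, In/d/g/q/C, In/e/h/p/A, In/e/h/p/C, In/e/h/q/A, In/e/h/q/C, In/e/g/p/A, In/e/g/p/C, In/e/g/q/A, In/e/g/q/C. Columns: E, D.
{Out/d/h/p/A, Out/d/h/p/C, Out/d/h/q/A, Out/d/h/q/C} → row (4,0) (2,0)
{Out/d/g/p/A, Out/d/g/p/C, Out/d/g/q/A, Out/d/g/q/C} → row (4,0) (-2,-1)
{Out/e/h/p/A} → row (1,-1) (2,0)
{Out/e/h/p/C} → row (5,-2) (2,0)
{Out/e/h/q/A, Out/e/h/q/C} → row (3,1) (2,0)
{Out/e/g/p/A} → row (1,-1) (-2,-1)
{Out/e/g/p/C} → row (5,-2) (-2,-1)
{Out/e/g/q/A, Out/e/g/q/C} → row (3,1) (-2,-1)
{In/d/h/p/A, In/d/h/p/C, In/d/h/q/A, In/d/h/q/C, In/d/g/p/A, In/d/g/p/C, In/d/g/q/A, In/d/g/q/C, In/e/h/p/A, In/e/h/p/C, In/e/h/q/A, In/e/h/q/C, In/e/g/p/A, In/e/g/p/C, In/e/g/q/A, In/e/g/q/C} → row (2,5) (2,5)
That's 9 distinct rows out of 32 strategies.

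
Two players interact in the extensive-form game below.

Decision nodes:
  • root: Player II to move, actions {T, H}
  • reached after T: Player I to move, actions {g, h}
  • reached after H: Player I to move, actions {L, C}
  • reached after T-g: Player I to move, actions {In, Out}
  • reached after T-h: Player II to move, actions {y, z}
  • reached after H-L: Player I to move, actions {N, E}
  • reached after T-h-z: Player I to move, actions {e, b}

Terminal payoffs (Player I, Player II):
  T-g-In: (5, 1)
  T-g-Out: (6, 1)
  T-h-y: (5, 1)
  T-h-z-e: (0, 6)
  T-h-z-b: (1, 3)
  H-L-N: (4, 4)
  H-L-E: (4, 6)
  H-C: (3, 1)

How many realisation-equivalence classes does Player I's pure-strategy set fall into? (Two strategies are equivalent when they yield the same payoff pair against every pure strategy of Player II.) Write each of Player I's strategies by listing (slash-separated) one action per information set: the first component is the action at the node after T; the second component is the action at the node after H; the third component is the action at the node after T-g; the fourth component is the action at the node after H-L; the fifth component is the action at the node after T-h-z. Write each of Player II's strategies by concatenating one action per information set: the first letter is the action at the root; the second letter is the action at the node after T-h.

Player I has 32 pure strategies: g/L/In/N/e, g/L/In/N/b, g/L/In/E/e, g/L/In/E/b, g/L/Out/N/e, g/L/Out/N/b, g/L/Out/E/e, g/L/Out/E/b, g/C/In/N/e, g/C/In/N/b, g/C/In/E/e, g/C/In/E/b, g/C/Out/N/e, g/C/Out/N/b, g/C/Out/E/e, g/C/Out/E/b, h/L/In/N/e, h/L/In/N/b, h/L/In/E/e, h/L/In/E/b, h/L/Out/N/e, h/L/Out/N/b, h/L/Out/E/e, h/L/Out/E/b, h/C/In/N/e, h/C/In/N/b, h/C/In/E/e, h/C/In/E/b, h/C/Out/N/e, h/C/Out/N/b, h/C/Out/E/e, h/C/Out/E/b. Columns: Ty, Tz, Hy, Hz.
{g/L/In/N/e, g/L/In/N/b} → row (5,1) (5,1) (4,4) (4,4)
{g/L/In/E/e, g/L/In/E/b} → row (5,1) (5,1) (4,6) (4,6)
{g/L/Out/N/e, g/L/Out/N/b} → row (6,1) (6,1) (4,4) (4,4)
{g/L/Out/E/e, g/L/Out/E/b} → row (6,1) (6,1) (4,6) (4,6)
{g/C/In/N/e, g/C/In/N/b, g/C/In/E/e, g/C/In/E/b} → row (5,1) (5,1) (3,1) (3,1)
{g/C/Out/N/e, g/C/Out/N/b, g/C/Out/E/e, g/C/Out/E/b} → row (6,1) (6,1) (3,1) (3,1)
{h/L/In/N/e, h/L/Out/N/e} → row (5,1) (0,6) (4,4) (4,4)
{h/L/In/N/b, h/L/Out/N/b} → row (5,1) (1,3) (4,4) (4,4)
{h/L/In/E/e, h/L/Out/E/e} → row (5,1) (0,6) (4,6) (4,6)
{h/L/In/E/b, h/L/Out/E/b} → row (5,1) (1,3) (4,6) (4,6)
{h/C/In/N/e, h/C/In/E/e, h/C/Out/N/e, h/C/Out/E/e} → row (5,1) (0,6) (3,1) (3,1)
{h/C/In/N/b, h/C/In/E/b, h/C/Out/N/b, h/C/Out/E/b} → row (5,1) (1,3) (3,1) (3,1)
That's 12 distinct rows out of 32 strategies.

12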